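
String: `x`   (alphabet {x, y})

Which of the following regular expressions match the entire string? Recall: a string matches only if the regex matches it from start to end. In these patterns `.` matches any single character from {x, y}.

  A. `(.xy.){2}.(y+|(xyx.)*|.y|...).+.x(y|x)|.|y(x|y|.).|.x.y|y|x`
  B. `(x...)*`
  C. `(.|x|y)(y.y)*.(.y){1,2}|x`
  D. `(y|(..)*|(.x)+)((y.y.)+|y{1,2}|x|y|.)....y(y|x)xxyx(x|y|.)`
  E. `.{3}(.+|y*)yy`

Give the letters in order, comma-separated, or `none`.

A → match
B → no match
C → match
D → no match
E → no match — must end with `yy`

A, C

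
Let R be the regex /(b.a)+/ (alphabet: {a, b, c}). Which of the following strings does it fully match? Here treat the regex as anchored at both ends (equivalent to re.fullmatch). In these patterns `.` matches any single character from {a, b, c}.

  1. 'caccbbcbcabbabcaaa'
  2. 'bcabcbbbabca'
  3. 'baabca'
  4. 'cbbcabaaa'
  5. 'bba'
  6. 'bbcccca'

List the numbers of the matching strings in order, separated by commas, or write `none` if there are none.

3, 5

1 → no match — must start with 'b'
2. 'bcabcbbbabca' → no match
3. 'baabca' → match
4. 'cbbcabaaa' → no match — must start with 'b'
5. 'bba' → match
6. 'bbcccca' → no match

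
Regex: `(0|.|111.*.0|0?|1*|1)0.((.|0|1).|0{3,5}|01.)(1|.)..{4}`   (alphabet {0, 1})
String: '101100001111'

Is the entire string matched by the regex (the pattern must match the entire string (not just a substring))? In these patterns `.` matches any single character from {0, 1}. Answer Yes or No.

No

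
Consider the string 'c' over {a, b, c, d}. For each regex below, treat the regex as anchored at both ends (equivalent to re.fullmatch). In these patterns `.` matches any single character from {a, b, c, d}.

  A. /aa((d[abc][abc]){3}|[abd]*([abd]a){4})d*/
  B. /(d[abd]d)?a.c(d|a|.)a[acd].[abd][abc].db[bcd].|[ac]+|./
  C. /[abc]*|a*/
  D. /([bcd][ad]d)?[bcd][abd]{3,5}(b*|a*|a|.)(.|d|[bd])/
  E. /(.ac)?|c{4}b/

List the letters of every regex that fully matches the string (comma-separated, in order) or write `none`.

A → no match — must start with 'aa'
B → match
C → match
D → no match
E → no match

B, C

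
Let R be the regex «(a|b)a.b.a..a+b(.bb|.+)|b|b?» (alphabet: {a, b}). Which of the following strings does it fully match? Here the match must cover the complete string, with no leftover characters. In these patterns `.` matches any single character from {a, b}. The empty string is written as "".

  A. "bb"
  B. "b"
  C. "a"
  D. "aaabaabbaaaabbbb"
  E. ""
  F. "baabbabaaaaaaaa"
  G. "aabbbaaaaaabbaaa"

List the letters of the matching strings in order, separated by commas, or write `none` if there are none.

A → no match
B → match
C → no match
D → match
E → match
F → no match
G → match

B, D, E, G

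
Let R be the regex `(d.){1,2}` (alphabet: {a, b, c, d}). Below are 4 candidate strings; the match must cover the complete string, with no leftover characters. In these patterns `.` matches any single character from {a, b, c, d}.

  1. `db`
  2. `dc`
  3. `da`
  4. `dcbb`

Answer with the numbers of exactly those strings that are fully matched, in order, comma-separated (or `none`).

1, 2, 3

1 → match
2 → match
3 → match
4 → no match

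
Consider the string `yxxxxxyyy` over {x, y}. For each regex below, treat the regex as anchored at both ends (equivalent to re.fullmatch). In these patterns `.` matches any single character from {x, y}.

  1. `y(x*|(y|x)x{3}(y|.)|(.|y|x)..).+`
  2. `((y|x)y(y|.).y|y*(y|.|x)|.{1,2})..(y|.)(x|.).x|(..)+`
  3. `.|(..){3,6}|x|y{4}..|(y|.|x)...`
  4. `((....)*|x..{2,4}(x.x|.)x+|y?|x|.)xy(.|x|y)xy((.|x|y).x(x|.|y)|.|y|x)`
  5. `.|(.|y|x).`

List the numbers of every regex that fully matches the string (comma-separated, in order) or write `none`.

1

1 → match
2 → no match
3 → no match
4 → no match
5 → no match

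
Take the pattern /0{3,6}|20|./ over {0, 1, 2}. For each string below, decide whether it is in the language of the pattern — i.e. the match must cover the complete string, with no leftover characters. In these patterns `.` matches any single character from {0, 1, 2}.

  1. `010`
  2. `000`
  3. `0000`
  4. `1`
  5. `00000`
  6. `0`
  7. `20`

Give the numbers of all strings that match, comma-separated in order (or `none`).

2, 3, 4, 5, 6, 7

1 → no match
2 → match
3 → match
4 → match
5 → match
6 → match
7 → match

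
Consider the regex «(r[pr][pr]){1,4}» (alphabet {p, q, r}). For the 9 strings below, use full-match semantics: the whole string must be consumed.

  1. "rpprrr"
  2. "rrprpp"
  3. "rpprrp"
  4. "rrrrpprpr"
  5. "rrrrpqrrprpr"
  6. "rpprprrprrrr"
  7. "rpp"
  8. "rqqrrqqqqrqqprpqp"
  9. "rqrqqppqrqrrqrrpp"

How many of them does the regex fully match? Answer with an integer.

6

1 → match
2 → match
3 → match
4 → match
5 → no match
6 → match
7 → match
8 → no match
9 → no match
Total matched: 6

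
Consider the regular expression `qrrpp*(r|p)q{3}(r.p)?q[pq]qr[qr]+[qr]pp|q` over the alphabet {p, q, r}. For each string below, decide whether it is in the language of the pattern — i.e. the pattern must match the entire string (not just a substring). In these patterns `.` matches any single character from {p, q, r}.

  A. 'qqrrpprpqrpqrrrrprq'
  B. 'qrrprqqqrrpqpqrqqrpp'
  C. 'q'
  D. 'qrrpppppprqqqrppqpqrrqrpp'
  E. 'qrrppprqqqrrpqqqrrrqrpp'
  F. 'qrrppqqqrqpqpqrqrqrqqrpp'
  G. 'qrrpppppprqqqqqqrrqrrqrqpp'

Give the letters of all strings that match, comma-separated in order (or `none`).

A → no match
B → match
C. 'q' → match
D → match
E → match
F → match
G → match

B, C, D, E, F, G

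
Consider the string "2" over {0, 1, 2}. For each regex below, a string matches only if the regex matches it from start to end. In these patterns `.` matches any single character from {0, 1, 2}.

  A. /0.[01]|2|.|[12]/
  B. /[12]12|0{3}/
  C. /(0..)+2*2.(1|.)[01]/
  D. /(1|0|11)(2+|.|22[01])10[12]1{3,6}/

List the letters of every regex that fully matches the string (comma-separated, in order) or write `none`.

A

A → match
B → no match
C → no match — must start with "0"
D → no match — must end with "1"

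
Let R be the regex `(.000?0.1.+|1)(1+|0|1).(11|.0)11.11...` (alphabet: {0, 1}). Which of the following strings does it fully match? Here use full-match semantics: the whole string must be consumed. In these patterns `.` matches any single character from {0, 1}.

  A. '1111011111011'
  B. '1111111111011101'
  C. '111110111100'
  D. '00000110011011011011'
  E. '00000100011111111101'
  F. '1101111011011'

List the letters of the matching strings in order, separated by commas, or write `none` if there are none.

A → match
B → match
C → no match
D → match
E → match
F → match

A, B, D, E, F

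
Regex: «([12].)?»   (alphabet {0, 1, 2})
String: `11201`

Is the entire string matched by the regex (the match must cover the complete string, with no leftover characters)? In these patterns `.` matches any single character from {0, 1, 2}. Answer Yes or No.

No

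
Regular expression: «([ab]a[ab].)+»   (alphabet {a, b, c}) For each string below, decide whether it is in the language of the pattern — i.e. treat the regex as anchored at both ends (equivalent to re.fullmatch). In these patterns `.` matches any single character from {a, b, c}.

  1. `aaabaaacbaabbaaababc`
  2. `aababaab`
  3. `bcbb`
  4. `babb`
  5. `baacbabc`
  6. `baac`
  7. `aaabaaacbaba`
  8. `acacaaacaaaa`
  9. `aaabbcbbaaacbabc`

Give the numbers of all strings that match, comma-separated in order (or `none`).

1, 2, 4, 5, 6, 7

1 → match
2 → match
3 → no match
4 → match
5 → match
6 → match
7 → match
8 → no match
9 → no match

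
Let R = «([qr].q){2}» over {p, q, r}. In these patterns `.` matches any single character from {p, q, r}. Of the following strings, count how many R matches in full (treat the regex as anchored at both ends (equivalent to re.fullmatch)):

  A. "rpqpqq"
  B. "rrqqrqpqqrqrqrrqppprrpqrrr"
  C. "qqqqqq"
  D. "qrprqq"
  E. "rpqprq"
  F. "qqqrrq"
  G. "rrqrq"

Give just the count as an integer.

2

A → no match
B → no match — must end with "q"
C → match
D → no match
E → no match
F → match
G → no match
Total matched: 2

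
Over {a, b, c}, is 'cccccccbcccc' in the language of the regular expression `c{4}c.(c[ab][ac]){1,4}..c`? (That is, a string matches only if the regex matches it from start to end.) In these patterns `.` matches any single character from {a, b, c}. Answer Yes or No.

Yes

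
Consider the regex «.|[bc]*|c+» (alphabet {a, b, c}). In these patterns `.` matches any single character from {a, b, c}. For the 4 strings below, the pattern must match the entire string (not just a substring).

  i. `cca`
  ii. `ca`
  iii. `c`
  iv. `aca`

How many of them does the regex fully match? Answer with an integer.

i → no match
ii → no match
iii → match
iv → no match
Total matched: 1

1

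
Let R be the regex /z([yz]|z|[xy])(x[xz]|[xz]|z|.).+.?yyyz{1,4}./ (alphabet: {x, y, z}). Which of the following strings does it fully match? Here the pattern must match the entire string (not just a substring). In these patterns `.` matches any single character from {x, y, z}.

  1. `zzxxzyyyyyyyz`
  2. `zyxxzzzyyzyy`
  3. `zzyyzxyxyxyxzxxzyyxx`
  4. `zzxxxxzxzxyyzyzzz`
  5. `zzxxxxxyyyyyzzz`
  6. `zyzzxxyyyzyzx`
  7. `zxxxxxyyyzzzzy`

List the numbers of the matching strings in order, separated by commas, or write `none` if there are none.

5, 7

1 → no match
2 → no match
3 → no match
4 → no match
5 → match
6 → no match
7 → match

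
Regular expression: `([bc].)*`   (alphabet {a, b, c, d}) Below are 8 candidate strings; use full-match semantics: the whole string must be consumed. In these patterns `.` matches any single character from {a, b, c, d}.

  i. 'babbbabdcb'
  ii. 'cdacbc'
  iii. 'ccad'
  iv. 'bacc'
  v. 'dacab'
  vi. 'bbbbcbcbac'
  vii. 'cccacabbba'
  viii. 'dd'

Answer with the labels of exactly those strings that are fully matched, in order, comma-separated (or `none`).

i → match
ii → no match
iii → no match
iv → match
v → no match
vi → no match
vii → match
viii → no match

i, iv, vii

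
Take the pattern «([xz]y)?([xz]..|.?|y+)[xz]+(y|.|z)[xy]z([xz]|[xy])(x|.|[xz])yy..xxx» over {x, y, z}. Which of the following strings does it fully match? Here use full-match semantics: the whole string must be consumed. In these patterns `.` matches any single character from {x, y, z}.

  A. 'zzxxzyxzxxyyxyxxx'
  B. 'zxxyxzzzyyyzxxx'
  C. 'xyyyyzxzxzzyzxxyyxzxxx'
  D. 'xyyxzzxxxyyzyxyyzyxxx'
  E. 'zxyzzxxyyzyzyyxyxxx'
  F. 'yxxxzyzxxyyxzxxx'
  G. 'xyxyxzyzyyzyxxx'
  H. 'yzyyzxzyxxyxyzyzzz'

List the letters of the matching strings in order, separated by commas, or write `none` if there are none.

A, B, C, D, E, F, G

A → match
B → match
C → match
D → match
E → match
F → match
G → match
H → no match — must end with 'xxx'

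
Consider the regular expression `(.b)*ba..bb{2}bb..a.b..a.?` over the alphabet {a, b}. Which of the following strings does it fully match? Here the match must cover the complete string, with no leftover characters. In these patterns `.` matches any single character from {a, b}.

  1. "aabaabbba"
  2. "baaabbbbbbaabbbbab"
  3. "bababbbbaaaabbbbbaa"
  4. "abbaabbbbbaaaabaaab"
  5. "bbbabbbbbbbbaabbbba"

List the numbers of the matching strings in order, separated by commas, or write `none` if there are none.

1 → no match
2 → match
3 → no match
4 → no match
5 → match

2, 5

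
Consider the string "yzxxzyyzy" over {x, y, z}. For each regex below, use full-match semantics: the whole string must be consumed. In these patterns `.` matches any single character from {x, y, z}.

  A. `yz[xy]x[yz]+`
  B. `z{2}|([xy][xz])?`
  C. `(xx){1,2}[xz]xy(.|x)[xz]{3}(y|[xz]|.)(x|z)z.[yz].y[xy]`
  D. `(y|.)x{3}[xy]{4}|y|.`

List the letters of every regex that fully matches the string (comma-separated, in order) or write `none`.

A → match
B → no match
C → no match — must start with "xx"
D → no match

A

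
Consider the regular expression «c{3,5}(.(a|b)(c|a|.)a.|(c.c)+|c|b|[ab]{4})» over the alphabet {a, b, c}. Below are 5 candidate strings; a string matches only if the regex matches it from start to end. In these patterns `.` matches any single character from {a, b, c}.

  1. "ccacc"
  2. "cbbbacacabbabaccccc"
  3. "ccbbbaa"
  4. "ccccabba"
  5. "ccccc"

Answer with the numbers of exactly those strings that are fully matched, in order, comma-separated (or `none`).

4, 5

1 → no match
2 → no match
3 → no match
4 → match
5 → match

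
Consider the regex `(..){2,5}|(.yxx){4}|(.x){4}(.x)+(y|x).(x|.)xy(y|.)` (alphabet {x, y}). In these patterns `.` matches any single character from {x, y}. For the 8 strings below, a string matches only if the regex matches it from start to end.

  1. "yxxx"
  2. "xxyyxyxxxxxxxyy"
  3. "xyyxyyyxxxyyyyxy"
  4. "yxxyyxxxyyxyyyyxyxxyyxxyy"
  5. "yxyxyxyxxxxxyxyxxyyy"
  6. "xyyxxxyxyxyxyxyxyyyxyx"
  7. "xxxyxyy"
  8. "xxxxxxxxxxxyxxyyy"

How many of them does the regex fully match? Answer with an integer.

1

1. "yxxx" → match
2 → no match
3 → no match
4 → no match
5 → no match
6 → no match
7. "xxxyxyy" → no match
8 → no match
Total matched: 1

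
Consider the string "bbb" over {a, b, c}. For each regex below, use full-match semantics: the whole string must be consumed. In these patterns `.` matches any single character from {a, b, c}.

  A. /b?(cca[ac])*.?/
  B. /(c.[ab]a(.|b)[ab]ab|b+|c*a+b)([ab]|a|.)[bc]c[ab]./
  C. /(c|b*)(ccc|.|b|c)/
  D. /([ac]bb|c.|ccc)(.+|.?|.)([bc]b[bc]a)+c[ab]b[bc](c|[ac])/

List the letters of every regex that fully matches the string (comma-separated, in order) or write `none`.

C

A → no match
B → no match
C → match
D → no match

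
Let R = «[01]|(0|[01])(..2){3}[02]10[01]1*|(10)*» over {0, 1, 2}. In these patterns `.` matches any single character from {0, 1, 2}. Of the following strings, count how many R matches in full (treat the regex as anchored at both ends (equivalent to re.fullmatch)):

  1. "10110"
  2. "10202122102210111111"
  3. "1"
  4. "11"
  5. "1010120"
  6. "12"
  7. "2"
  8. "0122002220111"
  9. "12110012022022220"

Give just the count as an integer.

1

1 → no match
2 → no match
3 → match
4 → no match
5 → no match
6 → no match
7 → no match
8 → no match
9 → no match
Total matched: 1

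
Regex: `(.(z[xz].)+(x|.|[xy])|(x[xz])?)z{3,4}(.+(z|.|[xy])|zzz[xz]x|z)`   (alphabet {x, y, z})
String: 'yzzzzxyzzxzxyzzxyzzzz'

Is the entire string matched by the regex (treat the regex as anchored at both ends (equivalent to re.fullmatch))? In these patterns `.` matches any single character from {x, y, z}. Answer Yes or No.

Yes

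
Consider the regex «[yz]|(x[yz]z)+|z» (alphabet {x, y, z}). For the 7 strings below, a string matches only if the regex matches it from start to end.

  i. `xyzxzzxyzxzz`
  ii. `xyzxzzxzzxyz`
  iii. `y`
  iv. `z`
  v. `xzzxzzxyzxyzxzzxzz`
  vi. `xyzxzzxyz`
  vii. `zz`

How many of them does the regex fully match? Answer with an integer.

i → match
ii → match
iii → match
iv → match
v → match
vi → match
vii → no match
Total matched: 6

6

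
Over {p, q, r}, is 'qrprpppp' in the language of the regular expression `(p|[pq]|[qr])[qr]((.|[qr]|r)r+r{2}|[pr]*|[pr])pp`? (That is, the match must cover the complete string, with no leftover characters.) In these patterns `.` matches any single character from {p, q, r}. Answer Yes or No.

Yes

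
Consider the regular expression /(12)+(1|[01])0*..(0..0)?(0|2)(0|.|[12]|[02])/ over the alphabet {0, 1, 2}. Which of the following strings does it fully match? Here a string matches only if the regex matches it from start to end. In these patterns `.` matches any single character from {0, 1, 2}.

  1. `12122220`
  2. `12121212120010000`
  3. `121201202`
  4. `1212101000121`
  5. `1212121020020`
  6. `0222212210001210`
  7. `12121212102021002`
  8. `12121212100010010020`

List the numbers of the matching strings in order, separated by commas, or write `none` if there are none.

1 → no match
2 → match
3 → match
4 → no match
5 → match
6 → no match — must start with `12`
7 → match
8 → match

2, 3, 5, 7, 8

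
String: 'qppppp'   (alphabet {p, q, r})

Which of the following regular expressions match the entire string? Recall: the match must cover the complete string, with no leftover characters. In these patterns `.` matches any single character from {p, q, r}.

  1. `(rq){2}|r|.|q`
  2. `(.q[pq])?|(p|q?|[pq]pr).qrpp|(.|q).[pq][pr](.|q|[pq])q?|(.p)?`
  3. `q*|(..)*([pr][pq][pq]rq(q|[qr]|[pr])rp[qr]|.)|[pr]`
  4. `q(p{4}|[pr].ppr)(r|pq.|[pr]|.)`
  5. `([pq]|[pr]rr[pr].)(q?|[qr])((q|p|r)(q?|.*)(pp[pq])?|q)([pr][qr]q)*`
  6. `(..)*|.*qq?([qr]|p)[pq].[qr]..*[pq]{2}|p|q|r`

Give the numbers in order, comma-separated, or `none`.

1 → no match
2 → no match
3 → no match
4 → match
5 → match
6 → match

4, 5, 6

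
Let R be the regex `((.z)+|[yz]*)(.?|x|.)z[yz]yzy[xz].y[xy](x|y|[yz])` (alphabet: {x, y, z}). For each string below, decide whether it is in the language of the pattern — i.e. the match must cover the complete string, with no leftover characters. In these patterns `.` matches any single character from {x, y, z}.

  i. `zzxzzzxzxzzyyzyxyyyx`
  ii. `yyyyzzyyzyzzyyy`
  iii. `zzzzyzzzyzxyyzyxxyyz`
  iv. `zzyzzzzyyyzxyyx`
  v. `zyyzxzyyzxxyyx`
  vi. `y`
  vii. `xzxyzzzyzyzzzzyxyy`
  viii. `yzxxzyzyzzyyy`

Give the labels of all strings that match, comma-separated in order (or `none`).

i, ii

i → match
ii → match
iii → no match
iv → no match
v → no match
vi → no match
vii → no match
viii → no match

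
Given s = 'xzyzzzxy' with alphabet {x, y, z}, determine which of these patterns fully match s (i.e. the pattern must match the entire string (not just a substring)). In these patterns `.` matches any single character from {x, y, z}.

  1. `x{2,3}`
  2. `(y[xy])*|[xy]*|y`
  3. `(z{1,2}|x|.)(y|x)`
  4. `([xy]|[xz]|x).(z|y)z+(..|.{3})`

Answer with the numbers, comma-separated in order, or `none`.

1 → no match — must end with 'x'
2 → no match
3 → no match
4 → match

4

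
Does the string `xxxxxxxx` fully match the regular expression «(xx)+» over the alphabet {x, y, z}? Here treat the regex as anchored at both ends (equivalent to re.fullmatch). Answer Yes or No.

Yes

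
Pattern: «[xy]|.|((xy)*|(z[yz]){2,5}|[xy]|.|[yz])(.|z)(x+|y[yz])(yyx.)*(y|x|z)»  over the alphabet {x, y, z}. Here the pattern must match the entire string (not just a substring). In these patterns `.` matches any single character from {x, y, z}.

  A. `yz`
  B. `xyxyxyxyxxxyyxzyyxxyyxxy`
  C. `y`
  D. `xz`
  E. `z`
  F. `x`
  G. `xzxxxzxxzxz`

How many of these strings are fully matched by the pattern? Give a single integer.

A → no match
B → match
C → match
D → no match
E → match
F → match
G → no match
Total matched: 4

4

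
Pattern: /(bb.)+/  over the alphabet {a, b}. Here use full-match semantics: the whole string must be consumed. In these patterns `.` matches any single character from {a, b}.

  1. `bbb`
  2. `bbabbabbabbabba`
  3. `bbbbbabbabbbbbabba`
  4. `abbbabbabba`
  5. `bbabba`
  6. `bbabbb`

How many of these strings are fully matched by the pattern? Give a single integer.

5

1 → match
2 → match
3 → match
4 → no match — must start with `bb`
5 → match
6 → match
Total matched: 5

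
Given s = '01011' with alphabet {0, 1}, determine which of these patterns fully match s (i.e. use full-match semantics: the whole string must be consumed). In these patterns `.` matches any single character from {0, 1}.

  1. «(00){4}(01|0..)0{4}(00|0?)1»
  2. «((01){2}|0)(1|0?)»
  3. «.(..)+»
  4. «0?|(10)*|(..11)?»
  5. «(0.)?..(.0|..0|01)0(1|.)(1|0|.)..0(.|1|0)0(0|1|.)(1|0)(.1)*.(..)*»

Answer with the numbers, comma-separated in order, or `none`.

2, 3

1 → no match — must start with '00'
2 → match
3 → match
4 → no match
5 → no match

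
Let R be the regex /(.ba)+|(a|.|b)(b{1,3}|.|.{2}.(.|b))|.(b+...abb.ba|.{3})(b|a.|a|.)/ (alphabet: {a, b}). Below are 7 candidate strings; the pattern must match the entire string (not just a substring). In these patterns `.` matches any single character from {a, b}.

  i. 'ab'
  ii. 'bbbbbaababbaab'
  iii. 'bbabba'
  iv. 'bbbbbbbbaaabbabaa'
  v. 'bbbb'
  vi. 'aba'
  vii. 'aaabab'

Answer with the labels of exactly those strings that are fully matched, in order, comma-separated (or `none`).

i. 'ab' → match
ii → no match
iii. 'bbabba' → match
iv → match
v. 'bbbb' → match
vi. 'aba' → match
vii. 'aaabab' → match

i, iii, iv, v, vi, vii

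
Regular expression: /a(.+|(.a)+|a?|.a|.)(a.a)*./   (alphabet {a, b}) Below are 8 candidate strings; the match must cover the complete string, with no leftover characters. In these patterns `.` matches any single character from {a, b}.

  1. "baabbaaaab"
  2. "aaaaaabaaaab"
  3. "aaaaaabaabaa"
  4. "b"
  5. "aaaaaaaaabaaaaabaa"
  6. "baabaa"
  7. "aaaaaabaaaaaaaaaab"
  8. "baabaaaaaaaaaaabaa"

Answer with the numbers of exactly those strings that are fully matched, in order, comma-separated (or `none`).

2, 3, 5, 7

1. "baabbaaaab" → no match — must start with "a"
2. "aaaaaabaaaab" → match
3. "aaaaaabaabaa" → match
4. "b" → no match — must start with "a"
5 → match
6. "baabaa" → no match — must start with "a"
7 → match
8 → no match — must start with "a"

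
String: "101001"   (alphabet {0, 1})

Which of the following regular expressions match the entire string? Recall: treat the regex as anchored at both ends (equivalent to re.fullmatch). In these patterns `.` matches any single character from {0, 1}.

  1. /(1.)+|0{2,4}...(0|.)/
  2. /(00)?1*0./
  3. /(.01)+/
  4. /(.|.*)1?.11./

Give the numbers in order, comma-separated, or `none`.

1 → no match
2 → no match
3 → match
4 → no match

3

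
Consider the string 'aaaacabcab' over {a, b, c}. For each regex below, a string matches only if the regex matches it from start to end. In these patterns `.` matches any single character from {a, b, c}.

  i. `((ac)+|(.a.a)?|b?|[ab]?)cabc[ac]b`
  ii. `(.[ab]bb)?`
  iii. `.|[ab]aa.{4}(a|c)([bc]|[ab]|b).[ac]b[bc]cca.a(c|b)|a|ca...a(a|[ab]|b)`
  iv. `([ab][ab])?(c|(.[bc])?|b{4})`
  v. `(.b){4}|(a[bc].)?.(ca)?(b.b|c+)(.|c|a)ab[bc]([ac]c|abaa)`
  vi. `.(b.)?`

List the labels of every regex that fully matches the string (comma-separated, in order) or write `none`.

i

i → match
ii → no match
iii → no match
iv → no match
v → no match
vi → no match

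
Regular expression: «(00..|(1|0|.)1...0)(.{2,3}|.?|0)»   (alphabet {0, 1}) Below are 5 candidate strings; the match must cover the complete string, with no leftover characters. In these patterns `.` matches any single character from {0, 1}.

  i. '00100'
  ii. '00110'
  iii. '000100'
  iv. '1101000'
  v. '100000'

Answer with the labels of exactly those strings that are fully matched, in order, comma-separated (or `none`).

i → match
ii → match
iii → match
iv → match
v → no match

i, ii, iii, iv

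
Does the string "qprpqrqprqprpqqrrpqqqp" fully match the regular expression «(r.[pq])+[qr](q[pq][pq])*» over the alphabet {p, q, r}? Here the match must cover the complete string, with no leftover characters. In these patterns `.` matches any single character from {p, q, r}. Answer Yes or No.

Every match must start with "r", but "qprpqrqprqprpqqrrpqqqp" does not.

No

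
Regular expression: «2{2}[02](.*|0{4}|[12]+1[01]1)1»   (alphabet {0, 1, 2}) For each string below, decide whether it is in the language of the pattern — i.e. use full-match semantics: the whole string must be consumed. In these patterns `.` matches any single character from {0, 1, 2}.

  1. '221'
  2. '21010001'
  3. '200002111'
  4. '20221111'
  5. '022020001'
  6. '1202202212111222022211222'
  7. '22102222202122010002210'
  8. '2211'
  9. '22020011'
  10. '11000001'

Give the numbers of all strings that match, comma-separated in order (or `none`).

9

1 → no match
2 → no match
3 → no match
4 → no match
5 → no match — must start with '2'
6 → no match — must start with '2'
7 → no match — must end with '1'
8 → no match
9 → match
10 → no match — must start with '2'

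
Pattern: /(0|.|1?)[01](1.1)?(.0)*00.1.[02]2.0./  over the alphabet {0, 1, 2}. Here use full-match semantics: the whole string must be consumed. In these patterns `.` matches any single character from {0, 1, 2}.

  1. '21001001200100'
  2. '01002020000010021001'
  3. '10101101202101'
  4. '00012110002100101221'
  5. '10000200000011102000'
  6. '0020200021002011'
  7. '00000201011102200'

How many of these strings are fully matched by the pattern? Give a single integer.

0

1 → no match
2 → no match
3 → no match
4 → no match
5 → no match
6 → no match
7 → no match
Total matched: 0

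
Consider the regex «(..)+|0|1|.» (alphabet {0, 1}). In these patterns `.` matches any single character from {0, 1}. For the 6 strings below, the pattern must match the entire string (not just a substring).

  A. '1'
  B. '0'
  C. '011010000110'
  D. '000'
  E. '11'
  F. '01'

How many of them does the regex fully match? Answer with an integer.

5

A. '1' → match
B. '0' → match
C. '011010000110' → match
D. '000' → no match
E. '11' → match
F. '01' → match
Total matched: 5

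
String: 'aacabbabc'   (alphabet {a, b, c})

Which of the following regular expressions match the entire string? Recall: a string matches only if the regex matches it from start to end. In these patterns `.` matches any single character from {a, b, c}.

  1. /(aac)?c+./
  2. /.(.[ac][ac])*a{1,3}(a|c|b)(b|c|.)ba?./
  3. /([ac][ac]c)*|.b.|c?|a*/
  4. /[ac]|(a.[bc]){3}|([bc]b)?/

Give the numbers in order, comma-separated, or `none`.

1 → no match
2 → no match
3 → no match
4 → match

4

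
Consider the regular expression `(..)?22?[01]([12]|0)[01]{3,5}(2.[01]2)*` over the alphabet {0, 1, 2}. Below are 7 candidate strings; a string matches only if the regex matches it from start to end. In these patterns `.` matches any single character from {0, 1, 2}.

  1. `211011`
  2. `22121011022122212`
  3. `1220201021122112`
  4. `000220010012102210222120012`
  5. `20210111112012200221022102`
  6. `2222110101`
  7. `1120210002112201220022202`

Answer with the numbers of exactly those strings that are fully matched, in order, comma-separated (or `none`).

1, 2, 3, 5, 6, 7

1 → match
2 → match
3 → match
4 → no match
5 → match
6 → match
7 → match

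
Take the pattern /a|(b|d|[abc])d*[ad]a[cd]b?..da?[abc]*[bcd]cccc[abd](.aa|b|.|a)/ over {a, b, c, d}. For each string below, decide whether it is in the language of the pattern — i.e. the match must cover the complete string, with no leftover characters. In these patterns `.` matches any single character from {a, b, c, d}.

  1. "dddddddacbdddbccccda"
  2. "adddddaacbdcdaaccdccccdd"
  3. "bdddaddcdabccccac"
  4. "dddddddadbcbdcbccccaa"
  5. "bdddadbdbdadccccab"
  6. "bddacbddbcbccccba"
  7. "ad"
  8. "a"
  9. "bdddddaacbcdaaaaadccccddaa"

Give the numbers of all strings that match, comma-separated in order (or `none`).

1 → match
2 → match
3 → match
4 → match
5 → match
6 → match
7 → no match
8 → match
9 → match

1, 2, 3, 4, 5, 6, 8, 9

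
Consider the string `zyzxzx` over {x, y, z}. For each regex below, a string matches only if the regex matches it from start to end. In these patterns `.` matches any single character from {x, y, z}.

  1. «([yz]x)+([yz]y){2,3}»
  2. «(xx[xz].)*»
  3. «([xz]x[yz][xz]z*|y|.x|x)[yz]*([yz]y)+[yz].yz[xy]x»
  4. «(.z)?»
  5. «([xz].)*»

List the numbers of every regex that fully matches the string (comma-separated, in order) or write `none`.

5

1 → no match — must end with `y`
2 → no match
3 → no match
4 → no match
5 → match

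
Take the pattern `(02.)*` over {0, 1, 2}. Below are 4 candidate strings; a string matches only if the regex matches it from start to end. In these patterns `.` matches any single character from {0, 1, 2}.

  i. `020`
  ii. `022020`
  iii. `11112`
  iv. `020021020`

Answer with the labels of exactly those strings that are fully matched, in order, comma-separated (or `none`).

i → match
ii → match
iii → no match
iv → match

i, ii, iv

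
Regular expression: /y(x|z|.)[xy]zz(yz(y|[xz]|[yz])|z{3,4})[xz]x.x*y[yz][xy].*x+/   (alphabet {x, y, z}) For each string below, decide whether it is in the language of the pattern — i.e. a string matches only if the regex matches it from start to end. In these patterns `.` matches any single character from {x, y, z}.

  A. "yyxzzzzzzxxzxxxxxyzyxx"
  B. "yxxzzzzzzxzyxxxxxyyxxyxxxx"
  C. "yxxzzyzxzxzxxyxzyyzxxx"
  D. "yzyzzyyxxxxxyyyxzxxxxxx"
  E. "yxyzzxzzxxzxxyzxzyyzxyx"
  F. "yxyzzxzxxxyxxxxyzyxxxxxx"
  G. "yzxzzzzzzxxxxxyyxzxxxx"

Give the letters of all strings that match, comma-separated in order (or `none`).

A, G

A → match
B → no match
C → no match
D → no match
E → no match
F → no match
G → match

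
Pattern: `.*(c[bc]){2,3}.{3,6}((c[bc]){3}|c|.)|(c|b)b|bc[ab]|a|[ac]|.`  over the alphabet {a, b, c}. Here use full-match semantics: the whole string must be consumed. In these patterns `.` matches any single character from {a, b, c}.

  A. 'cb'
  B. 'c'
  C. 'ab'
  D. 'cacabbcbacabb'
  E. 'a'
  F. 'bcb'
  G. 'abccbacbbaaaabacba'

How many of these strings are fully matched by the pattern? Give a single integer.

A → match
B → match
C → no match
D → no match
E → match
F → match
G → no match
Total matched: 4

4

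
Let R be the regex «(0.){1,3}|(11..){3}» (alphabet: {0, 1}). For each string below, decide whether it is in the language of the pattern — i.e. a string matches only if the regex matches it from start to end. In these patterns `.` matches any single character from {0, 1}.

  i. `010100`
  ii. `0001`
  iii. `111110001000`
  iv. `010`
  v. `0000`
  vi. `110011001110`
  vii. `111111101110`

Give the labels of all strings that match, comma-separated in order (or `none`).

i, ii, v, vi, vii

i → match
ii → match
iii → no match
iv → no match
v → match
vi → match
vii → match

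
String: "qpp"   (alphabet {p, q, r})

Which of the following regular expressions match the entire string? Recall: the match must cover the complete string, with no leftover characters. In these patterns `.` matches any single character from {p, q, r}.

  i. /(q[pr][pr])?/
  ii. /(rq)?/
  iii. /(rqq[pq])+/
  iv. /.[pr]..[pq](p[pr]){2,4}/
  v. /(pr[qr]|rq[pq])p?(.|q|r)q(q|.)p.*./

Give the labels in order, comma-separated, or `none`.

i → match
ii → no match
iii → no match — must start with "rqq"
iv → no match
v → no match

i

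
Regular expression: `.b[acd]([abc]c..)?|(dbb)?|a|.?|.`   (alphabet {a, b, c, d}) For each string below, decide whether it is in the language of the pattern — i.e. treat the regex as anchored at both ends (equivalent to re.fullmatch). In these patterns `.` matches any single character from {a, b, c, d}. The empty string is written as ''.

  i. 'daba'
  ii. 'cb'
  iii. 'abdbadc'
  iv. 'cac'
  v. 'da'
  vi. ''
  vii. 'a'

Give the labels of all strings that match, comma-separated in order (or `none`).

vi, vii

i → no match
ii → no match
iii → no match
iv → no match
v → no match
vi → match
vii → match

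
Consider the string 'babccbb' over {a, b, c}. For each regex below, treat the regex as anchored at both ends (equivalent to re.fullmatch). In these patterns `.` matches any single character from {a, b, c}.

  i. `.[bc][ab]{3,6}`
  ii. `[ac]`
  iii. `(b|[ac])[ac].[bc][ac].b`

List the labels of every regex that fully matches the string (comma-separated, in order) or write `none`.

i → no match
ii → no match
iii → match

iii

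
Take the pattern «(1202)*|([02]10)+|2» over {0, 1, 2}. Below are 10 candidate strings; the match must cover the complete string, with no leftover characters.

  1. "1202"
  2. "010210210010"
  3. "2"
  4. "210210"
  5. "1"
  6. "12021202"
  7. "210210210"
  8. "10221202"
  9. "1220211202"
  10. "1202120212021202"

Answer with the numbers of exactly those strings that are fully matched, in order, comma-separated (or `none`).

1, 2, 3, 4, 6, 7, 10

1. "1202" → match
2. "010210210010" → match
3. "2" → match
4. "210210" → match
5. "1" → no match
6. "12021202" → match
7. "210210210" → match
8. "10221202" → no match
9. "1220211202" → no match
10 → match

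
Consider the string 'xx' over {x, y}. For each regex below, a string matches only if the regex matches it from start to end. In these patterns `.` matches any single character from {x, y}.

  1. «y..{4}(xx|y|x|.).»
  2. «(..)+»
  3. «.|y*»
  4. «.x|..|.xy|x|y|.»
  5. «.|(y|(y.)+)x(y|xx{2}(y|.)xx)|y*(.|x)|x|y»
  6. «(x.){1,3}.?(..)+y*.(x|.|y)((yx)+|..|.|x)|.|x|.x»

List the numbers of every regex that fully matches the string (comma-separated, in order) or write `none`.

2, 4, 6

1 → no match — must start with 'y'
2 → match
3 → no match
4 → match
5 → no match
6 → match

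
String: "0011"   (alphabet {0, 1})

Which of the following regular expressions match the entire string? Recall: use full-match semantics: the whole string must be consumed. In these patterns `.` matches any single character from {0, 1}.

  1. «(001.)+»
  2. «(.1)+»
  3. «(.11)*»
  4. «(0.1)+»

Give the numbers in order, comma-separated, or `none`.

1

1 → match
2 → no match
3 → no match
4 → no match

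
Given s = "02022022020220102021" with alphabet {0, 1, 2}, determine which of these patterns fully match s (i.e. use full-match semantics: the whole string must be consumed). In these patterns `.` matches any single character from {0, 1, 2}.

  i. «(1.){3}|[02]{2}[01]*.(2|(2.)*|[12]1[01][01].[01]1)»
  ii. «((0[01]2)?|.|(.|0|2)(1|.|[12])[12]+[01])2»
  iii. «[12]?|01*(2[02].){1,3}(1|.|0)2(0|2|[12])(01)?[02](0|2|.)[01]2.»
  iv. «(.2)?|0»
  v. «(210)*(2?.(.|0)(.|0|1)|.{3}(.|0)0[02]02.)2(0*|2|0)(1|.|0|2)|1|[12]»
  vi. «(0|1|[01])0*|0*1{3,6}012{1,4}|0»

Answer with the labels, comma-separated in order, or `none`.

iii

i → no match
ii → no match — must end with "2"
iii → match
iv → no match
v → no match
vi → no match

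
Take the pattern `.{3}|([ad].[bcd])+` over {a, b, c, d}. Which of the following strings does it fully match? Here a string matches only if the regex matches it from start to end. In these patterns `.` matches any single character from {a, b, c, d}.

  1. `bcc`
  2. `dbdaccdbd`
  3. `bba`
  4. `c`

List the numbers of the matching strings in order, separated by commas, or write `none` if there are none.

1 → match
2 → match
3 → match
4 → no match

1, 2, 3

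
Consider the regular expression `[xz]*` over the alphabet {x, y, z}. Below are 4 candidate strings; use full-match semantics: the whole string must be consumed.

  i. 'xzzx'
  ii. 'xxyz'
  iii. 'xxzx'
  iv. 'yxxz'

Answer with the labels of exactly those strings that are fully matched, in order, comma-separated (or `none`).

i → match
ii → no match
iii → match
iv → no match

i, iii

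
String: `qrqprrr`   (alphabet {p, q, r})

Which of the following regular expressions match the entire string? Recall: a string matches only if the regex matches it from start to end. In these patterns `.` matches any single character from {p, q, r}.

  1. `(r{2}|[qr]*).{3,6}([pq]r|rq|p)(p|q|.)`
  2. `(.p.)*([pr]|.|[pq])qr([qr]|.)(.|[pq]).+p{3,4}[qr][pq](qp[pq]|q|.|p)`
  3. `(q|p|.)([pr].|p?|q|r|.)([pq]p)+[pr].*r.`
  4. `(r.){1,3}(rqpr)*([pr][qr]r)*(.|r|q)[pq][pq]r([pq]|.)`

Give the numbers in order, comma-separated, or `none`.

1 → no match
2 → no match
3 → match
4 → no match — must start with `r`

3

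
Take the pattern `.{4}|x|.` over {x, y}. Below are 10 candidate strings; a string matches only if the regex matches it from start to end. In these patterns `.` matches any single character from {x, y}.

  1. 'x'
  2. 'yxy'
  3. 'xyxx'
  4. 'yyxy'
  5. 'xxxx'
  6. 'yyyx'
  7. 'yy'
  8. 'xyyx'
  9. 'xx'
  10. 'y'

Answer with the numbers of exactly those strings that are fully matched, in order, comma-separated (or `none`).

1, 3, 4, 5, 6, 8, 10

1. 'x' → match
2. 'yxy' → no match
3. 'xyxx' → match
4. 'yyxy' → match
5. 'xxxx' → match
6. 'yyyx' → match
7. 'yy' → no match
8. 'xyyx' → match
9. 'xx' → no match
10. 'y' → match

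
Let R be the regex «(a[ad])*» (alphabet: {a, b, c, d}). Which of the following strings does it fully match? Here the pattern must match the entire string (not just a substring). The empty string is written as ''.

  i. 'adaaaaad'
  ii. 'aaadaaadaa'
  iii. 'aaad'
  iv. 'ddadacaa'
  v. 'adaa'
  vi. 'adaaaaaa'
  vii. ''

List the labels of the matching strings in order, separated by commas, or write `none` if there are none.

i. 'adaaaaad' → match
ii. 'aaadaaadaa' → match
iii. 'aaad' → match
iv. 'ddadacaa' → no match
v. 'adaa' → match
vi. 'adaaaaaa' → match
vii. '' → match

i, ii, iii, v, vi, vii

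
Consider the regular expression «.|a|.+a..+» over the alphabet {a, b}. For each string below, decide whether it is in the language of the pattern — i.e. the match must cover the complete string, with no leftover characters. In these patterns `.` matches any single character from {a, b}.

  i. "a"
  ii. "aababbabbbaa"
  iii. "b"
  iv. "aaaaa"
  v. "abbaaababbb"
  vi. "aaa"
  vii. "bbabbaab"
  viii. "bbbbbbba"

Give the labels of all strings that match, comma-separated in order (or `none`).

i, ii, iii, iv, v, vii

i → match
ii → match
iii → match
iv → match
v → match
vi → no match
vii → match
viii → no match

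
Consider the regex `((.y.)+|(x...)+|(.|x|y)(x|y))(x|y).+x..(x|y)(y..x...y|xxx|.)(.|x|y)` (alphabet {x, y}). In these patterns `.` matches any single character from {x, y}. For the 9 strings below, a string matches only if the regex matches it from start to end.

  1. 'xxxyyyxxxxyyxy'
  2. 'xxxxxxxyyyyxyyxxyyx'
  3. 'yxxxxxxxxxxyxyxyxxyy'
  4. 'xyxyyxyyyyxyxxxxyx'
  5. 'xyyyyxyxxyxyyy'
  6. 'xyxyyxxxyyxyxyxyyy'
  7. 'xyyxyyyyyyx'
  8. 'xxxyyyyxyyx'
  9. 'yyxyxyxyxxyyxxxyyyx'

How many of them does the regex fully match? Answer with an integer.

1 → match
2 → no match
3 → match
4 → match
5 → match
6 → match
7 → no match
8 → no match
9 → match
Total matched: 6

6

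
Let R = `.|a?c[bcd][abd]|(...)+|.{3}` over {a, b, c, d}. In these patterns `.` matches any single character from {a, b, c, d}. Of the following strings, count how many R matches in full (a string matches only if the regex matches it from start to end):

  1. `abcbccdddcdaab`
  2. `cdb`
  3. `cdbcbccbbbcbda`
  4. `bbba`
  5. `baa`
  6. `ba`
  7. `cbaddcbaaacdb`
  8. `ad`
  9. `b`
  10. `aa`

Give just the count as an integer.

1 → no match
2 → match
3 → no match
4 → no match
5 → match
6 → no match
7 → no match
8 → no match
9 → match
10 → no match
Total matched: 3

3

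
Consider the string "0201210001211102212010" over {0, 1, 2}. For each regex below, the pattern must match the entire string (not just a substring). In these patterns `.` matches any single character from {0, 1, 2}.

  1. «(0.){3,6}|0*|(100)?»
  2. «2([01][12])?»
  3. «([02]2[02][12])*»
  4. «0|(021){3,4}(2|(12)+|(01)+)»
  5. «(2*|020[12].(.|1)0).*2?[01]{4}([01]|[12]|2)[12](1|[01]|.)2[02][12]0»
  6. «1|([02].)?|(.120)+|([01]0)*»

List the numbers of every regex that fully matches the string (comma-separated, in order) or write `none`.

1 → no match
2 → no match — must start with "2"
3 → no match
4 → no match
5 → match
6 → no match

5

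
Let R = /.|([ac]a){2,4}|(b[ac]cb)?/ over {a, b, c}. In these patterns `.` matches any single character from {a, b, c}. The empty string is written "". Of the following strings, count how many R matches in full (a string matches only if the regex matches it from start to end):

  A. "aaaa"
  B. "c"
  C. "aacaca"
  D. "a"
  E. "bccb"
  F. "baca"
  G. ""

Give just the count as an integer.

A. "aaaa" → match
B. "c" → match
C. "aacaca" → match
D. "a" → match
E. "bccb" → match
F. "baca" → no match
G. "" → match
Total matched: 6

6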